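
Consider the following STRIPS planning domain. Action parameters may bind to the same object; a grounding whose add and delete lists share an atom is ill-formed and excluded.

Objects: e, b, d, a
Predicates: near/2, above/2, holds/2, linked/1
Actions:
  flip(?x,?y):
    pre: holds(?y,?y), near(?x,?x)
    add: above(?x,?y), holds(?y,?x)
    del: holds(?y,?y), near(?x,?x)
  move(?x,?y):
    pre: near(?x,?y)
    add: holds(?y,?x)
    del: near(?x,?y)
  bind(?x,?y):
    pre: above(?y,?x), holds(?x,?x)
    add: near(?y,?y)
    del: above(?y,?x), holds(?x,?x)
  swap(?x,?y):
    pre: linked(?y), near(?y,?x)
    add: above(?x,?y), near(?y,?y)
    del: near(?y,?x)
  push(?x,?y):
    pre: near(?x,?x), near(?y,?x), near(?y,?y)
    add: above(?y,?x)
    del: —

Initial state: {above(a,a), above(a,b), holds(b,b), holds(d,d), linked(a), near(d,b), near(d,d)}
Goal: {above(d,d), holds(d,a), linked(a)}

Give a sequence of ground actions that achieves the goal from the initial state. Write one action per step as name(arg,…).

bind(b,a); flip(a,d); push(d,d)

1. bind(b,a)  →  {above(a,a), holds(d,d), linked(a), near(a,a), near(d,b), near(d,d)}
2. flip(a,d)  →  {above(a,a), above(a,d), holds(d,a), linked(a), near(d,b), near(d,d)}
3. push(d,d)  →  {above(a,a), above(a,d), above(d,d), holds(d,a), linked(a), near(d,b), near(d,d)}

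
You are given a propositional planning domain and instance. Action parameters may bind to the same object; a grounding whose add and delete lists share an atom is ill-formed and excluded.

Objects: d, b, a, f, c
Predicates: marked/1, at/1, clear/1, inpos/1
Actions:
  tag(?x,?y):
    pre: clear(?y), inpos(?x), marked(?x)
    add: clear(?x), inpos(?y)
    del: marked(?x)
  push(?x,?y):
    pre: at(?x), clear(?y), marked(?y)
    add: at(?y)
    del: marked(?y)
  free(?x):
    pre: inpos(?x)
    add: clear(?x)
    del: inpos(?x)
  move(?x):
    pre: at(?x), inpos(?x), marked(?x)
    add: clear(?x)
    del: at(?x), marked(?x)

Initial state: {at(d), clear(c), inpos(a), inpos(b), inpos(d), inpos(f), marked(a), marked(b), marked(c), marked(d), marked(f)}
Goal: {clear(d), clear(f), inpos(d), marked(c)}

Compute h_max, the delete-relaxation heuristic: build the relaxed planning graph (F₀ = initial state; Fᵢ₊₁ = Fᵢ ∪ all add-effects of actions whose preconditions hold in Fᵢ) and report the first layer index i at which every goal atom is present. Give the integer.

F0 = init (11 atoms)
F1 = F0 ∪ {at(c), clear(a), clear(b), clear(d), clear(f), inpos(c)}  (17 atoms)
goal ⊆ F1  ⇒  h_max = 1

1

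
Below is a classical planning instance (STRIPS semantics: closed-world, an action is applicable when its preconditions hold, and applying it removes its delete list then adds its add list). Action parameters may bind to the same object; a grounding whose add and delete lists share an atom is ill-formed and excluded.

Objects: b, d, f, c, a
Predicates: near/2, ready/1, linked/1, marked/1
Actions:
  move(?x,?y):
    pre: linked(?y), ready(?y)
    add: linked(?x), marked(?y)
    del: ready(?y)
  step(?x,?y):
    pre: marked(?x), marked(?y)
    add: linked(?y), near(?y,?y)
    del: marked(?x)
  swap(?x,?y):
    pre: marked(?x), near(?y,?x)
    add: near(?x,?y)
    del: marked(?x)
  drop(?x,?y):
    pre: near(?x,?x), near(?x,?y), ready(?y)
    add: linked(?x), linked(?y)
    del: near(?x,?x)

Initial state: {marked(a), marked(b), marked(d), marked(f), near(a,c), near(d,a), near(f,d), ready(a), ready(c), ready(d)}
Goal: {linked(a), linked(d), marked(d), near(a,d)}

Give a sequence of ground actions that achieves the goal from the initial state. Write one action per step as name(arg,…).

1. step(b,d)  →  {linked(d), marked(a), marked(d), marked(f), near(a,c), near(d,a), near(d,d), near(f,d), ready(a), ready(c), ready(d)}
2. move(a,d)  →  {linked(a), linked(d), marked(a), marked(d), marked(f), near(a,c), near(d,a), near(d,d), near(f,d), ready(a), ready(c)}
3. swap(a,d)  →  {linked(a), linked(d), marked(d), marked(f), near(a,c), near(a,d), near(d,a), near(d,d), near(f,d), ready(a), ready(c)}

step(b,d); move(a,d); swap(a,d)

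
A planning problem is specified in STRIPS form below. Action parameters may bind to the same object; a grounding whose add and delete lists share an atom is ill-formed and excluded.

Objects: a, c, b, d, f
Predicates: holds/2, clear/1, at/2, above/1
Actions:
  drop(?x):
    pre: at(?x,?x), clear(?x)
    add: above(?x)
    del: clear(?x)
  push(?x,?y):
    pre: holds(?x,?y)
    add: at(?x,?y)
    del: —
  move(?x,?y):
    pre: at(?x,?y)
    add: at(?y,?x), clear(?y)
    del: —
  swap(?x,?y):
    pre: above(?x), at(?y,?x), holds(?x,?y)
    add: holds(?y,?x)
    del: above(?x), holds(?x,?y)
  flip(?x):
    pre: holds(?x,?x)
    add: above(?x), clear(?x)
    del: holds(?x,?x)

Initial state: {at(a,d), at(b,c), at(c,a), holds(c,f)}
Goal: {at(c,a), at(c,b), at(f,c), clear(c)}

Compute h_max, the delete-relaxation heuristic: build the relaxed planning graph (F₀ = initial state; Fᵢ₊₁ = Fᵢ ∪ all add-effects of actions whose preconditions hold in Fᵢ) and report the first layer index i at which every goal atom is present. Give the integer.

2

F0 = init (4 atoms)
F1 = F0 ∪ {at(a,c), at(c,b), at(c,f), at(d,a), clear(a), clear(c), clear(d)}  (11 atoms)
F2 = F1 ∪ {at(f,c), clear(b), clear(f)}  (14 atoms)
goal ⊆ F2  ⇒  h_max = 2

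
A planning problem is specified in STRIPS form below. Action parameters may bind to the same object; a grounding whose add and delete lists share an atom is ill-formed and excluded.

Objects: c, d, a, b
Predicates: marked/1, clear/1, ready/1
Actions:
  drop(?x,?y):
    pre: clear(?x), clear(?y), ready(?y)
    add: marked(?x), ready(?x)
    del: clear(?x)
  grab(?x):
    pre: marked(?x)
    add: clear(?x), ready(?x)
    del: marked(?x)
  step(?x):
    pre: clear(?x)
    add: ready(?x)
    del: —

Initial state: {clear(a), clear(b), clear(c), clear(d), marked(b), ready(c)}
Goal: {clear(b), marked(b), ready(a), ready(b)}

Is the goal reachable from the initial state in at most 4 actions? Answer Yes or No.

Yes

1. drop(a,c)  →  {clear(b), clear(c), clear(d), marked(a), marked(b), ready(a), ready(c)}
2. step(b)  →  {clear(b), clear(c), clear(d), marked(a), marked(b), ready(a), ready(b), ready(c)}
optimal plan length = 2; 2 ≤ 4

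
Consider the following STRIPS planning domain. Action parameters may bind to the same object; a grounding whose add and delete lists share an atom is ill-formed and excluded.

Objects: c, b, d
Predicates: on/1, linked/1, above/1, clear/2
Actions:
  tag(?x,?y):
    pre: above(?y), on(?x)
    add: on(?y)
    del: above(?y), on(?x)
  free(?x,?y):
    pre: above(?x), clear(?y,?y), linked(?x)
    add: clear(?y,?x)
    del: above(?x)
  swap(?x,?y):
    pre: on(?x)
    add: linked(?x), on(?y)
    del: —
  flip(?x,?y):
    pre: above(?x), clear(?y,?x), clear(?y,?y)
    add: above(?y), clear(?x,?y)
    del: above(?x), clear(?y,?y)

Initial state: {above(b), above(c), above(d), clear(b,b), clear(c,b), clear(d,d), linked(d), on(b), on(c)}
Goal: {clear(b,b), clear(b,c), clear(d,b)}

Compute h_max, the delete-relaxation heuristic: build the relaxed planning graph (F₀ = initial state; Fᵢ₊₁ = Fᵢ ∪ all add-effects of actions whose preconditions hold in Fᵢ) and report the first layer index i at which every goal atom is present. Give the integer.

2

F0 = init (9 atoms)
F1 = F0 ∪ {clear(b,d), linked(b), linked(c), on(d)}  (13 atoms)
F2 = F1 ∪ {clear(b,c), clear(d,b), clear(d,c)}  (16 atoms)
goal ⊆ F2  ⇒  h_max = 2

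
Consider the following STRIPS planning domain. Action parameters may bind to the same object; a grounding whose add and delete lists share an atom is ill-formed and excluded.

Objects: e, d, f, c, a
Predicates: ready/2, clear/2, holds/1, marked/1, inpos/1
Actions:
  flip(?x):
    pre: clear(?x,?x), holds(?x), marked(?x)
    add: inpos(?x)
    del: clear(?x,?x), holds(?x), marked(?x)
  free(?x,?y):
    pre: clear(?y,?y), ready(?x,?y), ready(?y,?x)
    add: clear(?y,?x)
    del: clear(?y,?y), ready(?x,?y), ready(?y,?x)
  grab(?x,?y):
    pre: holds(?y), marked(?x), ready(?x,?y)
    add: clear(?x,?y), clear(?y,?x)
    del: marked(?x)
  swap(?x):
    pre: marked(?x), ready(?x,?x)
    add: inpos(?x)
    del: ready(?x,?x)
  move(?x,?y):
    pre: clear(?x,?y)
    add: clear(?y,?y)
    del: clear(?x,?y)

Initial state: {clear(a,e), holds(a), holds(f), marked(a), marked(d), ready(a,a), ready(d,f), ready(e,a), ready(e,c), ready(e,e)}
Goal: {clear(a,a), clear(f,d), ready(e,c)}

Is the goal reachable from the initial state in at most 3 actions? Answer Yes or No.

Yes

1. grab(d,f)  →  {clear(a,e), clear(d,f), clear(f,d), holds(a), holds(f), marked(a), ready(a,a), ready(d,f), ready(e,a), ready(e,c), ready(e,e)}
2. grab(a,a)  →  {clear(a,a), clear(a,e), clear(d,f), clear(f,d), holds(a), holds(f), ready(a,a), ready(d,f), ready(e,a), ready(e,c), ready(e,e)}
optimal plan length = 2; 2 ≤ 3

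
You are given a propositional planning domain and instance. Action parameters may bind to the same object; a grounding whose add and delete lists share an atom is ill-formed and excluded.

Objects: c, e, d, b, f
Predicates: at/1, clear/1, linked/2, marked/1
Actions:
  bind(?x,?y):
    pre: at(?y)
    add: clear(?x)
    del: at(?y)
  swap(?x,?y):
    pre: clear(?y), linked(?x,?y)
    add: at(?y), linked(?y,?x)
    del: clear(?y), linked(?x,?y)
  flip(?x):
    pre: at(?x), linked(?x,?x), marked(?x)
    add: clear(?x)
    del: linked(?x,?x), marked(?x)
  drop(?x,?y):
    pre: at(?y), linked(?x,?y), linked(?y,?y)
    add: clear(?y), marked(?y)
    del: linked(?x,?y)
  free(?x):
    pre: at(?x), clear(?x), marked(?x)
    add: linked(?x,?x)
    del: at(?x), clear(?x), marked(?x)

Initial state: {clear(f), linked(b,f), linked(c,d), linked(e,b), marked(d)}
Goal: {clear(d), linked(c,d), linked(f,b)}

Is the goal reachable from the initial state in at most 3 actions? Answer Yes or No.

Yes

1. swap(b,f)  →  {at(f), linked(c,d), linked(e,b), linked(f,b), marked(d)}
2. bind(d,f)  →  {clear(d), linked(c,d), linked(e,b), linked(f,b), marked(d)}
optimal plan length = 2; 2 ≤ 3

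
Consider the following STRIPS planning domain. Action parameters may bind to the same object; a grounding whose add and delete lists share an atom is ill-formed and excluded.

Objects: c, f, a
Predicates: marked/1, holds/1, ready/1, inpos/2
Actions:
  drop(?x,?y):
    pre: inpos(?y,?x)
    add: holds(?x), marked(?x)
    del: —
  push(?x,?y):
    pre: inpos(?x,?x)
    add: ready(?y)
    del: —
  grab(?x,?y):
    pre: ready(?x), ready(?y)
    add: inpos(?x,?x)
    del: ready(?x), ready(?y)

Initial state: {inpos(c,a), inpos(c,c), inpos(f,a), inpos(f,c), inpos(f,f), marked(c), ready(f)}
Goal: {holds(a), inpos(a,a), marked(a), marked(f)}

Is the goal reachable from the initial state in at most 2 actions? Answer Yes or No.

1. drop(f,f)  →  {holds(f), inpos(c,a), inpos(c,c), inpos(f,a), inpos(f,c), inpos(f,f), marked(c), marked(f), ready(f)}
2. drop(a,c)  →  {holds(a), holds(f), inpos(c,a), inpos(c,c), inpos(f,a), inpos(f,c), inpos(f,f), marked(a), marked(c), marked(f), ready(f)}
3. push(c,a)  →  {holds(a), holds(f), inpos(c,a), inpos(c,c), inpos(f,a), inpos(f,c), inpos(f,f), marked(a), marked(c), marked(f), ready(a), ready(f)}
4. grab(a,f)  →  {holds(a), holds(f), inpos(a,a), inpos(c,a), inpos(c,c), inpos(f,a), inpos(f,c), inpos(f,f), marked(a), marked(c), marked(f)}
optimal plan length = 4; 4 > 2

No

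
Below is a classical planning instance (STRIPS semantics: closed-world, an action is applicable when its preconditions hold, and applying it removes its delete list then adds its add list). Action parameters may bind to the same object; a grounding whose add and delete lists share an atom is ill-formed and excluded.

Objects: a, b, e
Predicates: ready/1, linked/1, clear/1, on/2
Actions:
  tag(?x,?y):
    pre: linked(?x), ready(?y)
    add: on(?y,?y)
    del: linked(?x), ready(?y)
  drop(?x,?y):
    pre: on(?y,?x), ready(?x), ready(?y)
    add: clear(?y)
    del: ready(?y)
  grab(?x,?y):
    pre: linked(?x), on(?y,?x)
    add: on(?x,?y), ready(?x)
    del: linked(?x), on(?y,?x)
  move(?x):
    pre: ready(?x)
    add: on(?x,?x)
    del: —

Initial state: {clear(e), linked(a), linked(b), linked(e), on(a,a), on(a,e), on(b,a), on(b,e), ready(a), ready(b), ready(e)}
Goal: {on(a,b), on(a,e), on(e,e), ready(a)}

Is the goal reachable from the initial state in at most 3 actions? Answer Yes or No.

Yes

1. tag(b,e)  →  {clear(e), linked(a), linked(e), on(a,a), on(a,e), on(b,a), on(b,e), on(e,e), ready(a), ready(b)}
2. grab(a,b)  →  {clear(e), linked(e), on(a,a), on(a,b), on(a,e), on(b,e), on(e,e), ready(a), ready(b)}
optimal plan length = 2; 2 ≤ 3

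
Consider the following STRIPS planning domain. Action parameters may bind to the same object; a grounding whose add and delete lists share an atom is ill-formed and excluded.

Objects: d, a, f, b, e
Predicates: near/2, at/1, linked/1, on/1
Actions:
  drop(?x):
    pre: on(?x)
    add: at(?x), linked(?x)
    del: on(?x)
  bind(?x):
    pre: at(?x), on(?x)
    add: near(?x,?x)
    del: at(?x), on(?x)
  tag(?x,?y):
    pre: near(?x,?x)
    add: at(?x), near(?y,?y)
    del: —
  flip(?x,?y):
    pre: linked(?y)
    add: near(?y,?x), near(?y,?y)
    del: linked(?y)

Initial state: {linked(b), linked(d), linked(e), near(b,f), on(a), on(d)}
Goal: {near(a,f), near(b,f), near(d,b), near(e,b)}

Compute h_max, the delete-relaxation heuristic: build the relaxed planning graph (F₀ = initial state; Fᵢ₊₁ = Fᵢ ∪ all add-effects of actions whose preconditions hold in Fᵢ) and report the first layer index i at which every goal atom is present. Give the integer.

F0 = init (6 atoms)
F1 = F0 ∪ {at(a), at(d), linked(a), near(b,a), near(b,b), near(b,d), near(b,e), near(d,a), near(d,b), near(d,d), near(d,e), near(d,f), near(e,a), near(e,b), near(e,d), near(e,e), near(e,f)}  (23 atoms)
F2 = F1 ∪ {at(b), at(e), near(a,a), near(a,b), near(a,d), near(a,e), near(a,f), near(f,f)}  (31 atoms)
goal ⊆ F2  ⇒  h_max = 2

2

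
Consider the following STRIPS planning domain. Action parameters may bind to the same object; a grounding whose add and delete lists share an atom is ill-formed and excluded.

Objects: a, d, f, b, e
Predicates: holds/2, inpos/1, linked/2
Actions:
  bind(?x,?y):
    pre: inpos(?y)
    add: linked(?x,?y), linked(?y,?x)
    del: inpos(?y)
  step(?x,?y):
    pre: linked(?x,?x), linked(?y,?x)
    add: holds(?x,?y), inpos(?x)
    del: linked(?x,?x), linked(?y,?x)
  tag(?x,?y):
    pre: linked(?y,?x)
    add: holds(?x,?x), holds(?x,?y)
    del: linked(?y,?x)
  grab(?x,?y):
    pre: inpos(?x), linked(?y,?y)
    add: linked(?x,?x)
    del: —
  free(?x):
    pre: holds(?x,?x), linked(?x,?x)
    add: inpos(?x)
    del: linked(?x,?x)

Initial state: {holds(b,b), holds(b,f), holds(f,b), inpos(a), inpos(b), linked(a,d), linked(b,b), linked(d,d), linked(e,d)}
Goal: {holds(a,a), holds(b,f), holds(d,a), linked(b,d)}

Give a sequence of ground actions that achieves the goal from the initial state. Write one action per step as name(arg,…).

bind(a,a); bind(d,b); step(a,a); step(d,a)

1. bind(a,a)  →  {holds(b,b), holds(b,f), holds(f,b), inpos(b), linked(a,a), linked(a,d), linked(b,b), linked(d,d), linked(e,d)}
2. bind(d,b)  →  {holds(b,b), holds(b,f), holds(f,b), linked(a,a), linked(a,d), linked(b,b), linked(b,d), linked(d,b), linked(d,d), linked(e,d)}
3. step(a,a)  →  {holds(a,a), holds(b,b), holds(b,f), holds(f,b), inpos(a), linked(a,d), linked(b,b), linked(b,d), linked(d,b), linked(d,d), linked(e,d)}
4. step(d,a)  →  {holds(a,a), holds(b,b), holds(b,f), holds(d,a), holds(f,b), inpos(a), inpos(d), linked(b,b), linked(b,d), linked(d,b), linked(e,d)}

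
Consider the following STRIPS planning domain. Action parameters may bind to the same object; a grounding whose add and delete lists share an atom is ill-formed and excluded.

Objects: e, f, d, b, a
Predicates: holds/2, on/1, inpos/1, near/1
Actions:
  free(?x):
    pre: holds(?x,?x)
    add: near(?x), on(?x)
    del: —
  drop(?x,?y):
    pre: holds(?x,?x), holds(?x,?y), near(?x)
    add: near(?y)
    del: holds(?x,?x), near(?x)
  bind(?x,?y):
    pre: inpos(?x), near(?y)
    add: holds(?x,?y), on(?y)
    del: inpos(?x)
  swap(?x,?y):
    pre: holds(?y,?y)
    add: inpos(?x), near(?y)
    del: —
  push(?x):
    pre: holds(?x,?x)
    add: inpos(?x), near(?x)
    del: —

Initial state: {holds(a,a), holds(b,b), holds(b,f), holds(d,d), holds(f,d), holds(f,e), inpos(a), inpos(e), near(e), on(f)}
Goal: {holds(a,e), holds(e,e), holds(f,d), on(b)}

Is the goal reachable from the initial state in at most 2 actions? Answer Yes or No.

No

1. free(b)  →  {holds(a,a), holds(b,b), holds(b,f), holds(d,d), holds(f,d), holds(f,e), inpos(a), inpos(e), near(b), near(e), on(b), on(f)}
2. bind(e,e)  →  {holds(a,a), holds(b,b), holds(b,f), holds(d,d), holds(e,e), holds(f,d), holds(f,e), inpos(a), near(b), near(e), on(b), on(e), on(f)}
3. bind(a,e)  →  {holds(a,a), holds(a,e), holds(b,b), holds(b,f), holds(d,d), holds(e,e), holds(f,d), holds(f,e), near(b), near(e), on(b), on(e), on(f)}
optimal plan length = 3; 3 > 2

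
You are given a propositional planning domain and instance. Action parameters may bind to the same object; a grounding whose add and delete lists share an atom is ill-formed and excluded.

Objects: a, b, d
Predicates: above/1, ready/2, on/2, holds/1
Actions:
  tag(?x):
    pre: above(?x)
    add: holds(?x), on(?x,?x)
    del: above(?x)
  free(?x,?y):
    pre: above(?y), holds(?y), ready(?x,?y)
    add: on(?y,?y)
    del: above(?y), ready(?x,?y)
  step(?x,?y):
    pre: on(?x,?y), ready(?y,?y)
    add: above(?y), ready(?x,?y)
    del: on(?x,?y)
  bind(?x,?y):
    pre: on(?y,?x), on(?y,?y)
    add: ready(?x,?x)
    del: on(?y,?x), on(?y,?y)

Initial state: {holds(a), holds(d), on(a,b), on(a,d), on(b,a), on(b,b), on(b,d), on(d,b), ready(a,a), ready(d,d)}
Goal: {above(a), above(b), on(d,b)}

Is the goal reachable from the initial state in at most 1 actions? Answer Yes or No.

No

1. step(b,a)  →  {above(a), holds(a), holds(d), on(a,b), on(a,d), on(b,b), on(b,d), on(d,b), ready(a,a), ready(b,a), ready(d,d)}
2. bind(b,b)  →  {above(a), holds(a), holds(d), on(a,b), on(a,d), on(b,d), on(d,b), ready(a,a), ready(b,a), ready(b,b), ready(d,d)}
3. step(a,b)  →  {above(a), above(b), holds(a), holds(d), on(a,d), on(b,d), on(d,b), ready(a,a), ready(a,b), ready(b,a), ready(b,b), ready(d,d)}
optimal plan length = 3; 3 > 1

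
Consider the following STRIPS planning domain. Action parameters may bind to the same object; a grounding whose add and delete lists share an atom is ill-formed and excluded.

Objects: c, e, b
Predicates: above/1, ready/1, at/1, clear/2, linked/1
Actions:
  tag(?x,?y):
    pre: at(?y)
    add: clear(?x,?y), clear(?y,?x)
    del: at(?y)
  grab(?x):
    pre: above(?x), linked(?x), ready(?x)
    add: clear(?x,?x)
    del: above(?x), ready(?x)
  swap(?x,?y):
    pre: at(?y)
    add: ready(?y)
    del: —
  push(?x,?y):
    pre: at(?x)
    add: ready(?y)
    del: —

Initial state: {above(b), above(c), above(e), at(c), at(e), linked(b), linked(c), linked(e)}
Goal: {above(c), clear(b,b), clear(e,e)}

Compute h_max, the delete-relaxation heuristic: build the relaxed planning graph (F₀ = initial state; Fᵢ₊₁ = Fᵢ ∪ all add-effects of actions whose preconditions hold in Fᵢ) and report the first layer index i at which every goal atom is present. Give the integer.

F0 = init (8 atoms)
F1 = F0 ∪ {clear(b,c), clear(b,e), clear(c,b), clear(c,c), clear(c,e), clear(e,b), clear(e,c), clear(e,e), ready(b), ready(c), ready(e)}  (19 atoms)
F2 = F1 ∪ {clear(b,b)}  (20 atoms)
goal ⊆ F2  ⇒  h_max = 2

2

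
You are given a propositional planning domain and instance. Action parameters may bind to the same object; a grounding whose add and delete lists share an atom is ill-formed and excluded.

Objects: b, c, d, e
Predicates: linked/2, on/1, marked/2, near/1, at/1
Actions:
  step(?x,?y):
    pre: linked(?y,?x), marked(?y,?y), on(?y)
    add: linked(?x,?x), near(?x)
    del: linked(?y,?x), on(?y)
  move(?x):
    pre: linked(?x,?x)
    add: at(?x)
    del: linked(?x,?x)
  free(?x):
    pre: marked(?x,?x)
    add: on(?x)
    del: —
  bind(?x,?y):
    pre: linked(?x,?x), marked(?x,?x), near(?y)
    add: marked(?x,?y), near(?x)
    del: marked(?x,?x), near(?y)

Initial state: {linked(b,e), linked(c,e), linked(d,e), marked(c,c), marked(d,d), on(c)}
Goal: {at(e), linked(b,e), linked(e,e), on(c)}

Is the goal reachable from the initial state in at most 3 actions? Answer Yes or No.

No

1. step(e,c)  →  {linked(b,e), linked(d,e), linked(e,e), marked(c,c), marked(d,d), near(e)}
2. move(e)  →  {at(e), linked(b,e), linked(d,e), marked(c,c), marked(d,d), near(e)}
3. free(c)  →  {at(e), linked(b,e), linked(d,e), marked(c,c), marked(d,d), near(e), on(c)}
4. free(d)  →  {at(e), linked(b,e), linked(d,e), marked(c,c), marked(d,d), near(e), on(c), on(d)}
5. step(e,d)  →  {at(e), linked(b,e), linked(e,e), marked(c,c), marked(d,d), near(e), on(c)}
optimal plan length = 5; 5 > 3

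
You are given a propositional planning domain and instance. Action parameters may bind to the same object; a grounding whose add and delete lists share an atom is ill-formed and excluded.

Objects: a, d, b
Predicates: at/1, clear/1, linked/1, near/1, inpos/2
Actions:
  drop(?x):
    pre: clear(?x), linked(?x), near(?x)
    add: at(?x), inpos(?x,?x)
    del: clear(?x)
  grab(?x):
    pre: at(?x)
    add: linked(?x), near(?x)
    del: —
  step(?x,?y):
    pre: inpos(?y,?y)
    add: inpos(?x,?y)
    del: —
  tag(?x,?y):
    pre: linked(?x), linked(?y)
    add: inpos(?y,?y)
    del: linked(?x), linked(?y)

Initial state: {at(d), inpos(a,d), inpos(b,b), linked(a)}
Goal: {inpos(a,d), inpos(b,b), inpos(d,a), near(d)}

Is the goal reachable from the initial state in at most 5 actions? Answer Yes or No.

Yes

1. grab(d)  →  {at(d), inpos(a,d), inpos(b,b), linked(a), linked(d), near(d)}
2. tag(a,a)  →  {at(d), inpos(a,a), inpos(a,d), inpos(b,b), linked(d), near(d)}
3. step(d,a)  →  {at(d), inpos(a,a), inpos(a,d), inpos(b,b), inpos(d,a), linked(d), near(d)}
optimal plan length = 3; 3 ≤ 5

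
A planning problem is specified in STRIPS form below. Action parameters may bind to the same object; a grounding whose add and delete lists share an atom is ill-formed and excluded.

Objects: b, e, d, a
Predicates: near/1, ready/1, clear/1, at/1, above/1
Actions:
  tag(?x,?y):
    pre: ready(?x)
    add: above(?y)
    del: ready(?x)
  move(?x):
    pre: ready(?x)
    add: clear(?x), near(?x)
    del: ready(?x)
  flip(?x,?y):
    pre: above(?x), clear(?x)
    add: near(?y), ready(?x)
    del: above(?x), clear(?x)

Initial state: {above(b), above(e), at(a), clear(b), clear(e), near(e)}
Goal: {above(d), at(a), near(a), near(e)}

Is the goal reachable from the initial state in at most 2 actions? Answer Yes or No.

Yes

1. flip(b,a)  →  {above(e), at(a), clear(e), near(a), near(e), ready(b)}
2. tag(b,d)  →  {above(d), above(e), at(a), clear(e), near(a), near(e)}
optimal plan length = 2; 2 ≤ 2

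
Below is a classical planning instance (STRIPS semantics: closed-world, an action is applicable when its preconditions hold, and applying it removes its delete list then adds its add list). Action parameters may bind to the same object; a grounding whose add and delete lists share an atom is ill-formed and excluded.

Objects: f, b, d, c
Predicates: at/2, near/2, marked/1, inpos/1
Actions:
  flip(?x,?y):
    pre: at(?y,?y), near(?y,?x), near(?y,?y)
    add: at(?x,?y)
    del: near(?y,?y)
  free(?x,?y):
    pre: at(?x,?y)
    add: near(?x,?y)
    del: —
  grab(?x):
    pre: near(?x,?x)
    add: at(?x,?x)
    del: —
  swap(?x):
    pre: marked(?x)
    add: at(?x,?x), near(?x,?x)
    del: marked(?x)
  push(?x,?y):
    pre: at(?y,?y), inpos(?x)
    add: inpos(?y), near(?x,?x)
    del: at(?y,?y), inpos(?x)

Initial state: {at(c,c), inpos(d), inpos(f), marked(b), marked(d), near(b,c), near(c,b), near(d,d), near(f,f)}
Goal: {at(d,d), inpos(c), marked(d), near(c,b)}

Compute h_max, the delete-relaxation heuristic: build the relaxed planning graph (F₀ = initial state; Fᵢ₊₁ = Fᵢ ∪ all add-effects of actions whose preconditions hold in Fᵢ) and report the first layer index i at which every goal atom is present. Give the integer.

1

F0 = init (9 atoms)
F1 = F0 ∪ {at(b,b), at(d,d), at(f,f), inpos(c), near(b,b), near(c,c)}  (15 atoms)
goal ⊆ F1  ⇒  h_max = 1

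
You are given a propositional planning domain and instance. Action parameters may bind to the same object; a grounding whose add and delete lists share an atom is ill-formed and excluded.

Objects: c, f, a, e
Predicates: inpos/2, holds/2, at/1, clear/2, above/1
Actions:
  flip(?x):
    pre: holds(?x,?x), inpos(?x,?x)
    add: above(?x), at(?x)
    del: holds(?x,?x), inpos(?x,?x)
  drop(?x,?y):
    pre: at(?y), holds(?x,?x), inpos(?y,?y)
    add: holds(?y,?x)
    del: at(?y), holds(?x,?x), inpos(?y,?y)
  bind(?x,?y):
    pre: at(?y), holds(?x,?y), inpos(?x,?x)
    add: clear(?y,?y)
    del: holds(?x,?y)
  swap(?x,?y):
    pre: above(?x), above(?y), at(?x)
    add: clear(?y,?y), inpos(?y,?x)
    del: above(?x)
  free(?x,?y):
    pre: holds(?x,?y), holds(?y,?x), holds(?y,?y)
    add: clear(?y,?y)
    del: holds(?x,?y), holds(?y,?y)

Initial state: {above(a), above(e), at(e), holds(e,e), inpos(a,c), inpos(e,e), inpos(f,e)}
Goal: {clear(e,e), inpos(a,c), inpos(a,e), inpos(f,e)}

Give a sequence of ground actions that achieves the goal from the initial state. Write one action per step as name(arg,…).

bind(e,e); swap(e,a)

1. bind(e,e)  →  {above(a), above(e), at(e), clear(e,e), inpos(a,c), inpos(e,e), inpos(f,e)}
2. swap(e,a)  →  {above(a), at(e), clear(a,a), clear(e,e), inpos(a,c), inpos(a,e), inpos(e,e), inpos(f,e)}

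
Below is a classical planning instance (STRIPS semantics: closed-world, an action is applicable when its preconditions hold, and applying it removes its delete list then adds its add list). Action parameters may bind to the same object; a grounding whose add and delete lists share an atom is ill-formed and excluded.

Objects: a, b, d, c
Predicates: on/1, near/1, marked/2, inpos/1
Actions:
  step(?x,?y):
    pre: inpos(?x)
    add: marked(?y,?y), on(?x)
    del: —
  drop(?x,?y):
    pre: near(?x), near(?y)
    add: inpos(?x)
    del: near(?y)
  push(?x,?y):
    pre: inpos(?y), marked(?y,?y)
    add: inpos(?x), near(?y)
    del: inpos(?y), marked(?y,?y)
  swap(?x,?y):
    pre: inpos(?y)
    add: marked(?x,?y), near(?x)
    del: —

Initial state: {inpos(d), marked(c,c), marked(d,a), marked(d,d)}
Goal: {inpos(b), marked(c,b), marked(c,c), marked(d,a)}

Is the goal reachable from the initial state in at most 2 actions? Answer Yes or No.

Yes

1. push(b,d)  →  {inpos(b), marked(c,c), marked(d,a), near(d)}
2. swap(c,b)  →  {inpos(b), marked(c,b), marked(c,c), marked(d,a), near(c), near(d)}
optimal plan length = 2; 2 ≤ 2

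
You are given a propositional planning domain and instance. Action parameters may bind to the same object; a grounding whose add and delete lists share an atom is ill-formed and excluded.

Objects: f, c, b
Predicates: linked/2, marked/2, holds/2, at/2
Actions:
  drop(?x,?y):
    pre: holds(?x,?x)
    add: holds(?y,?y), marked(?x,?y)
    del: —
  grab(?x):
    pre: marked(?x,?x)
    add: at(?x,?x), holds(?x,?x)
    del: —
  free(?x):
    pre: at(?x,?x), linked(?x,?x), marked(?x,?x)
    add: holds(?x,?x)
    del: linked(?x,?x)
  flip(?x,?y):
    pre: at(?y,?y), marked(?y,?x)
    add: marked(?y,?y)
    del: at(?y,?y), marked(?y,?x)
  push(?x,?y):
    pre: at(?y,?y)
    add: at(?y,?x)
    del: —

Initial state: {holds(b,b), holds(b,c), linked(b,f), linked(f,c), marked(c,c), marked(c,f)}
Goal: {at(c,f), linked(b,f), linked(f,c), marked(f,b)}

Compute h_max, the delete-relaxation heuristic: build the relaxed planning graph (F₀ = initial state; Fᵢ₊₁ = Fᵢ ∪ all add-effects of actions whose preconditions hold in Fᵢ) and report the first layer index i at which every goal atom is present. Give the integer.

F0 = init (6 atoms)
F1 = F0 ∪ {at(c,c), holds(c,c), holds(f,f), marked(b,b), marked(b,c), marked(b,f)}  (12 atoms)
F2 = F1 ∪ {at(b,b), at(c,b), at(c,f), marked(c,b), marked(f,b), marked(f,c), marked(f,f)}  (19 atoms)
goal ⊆ F2  ⇒  h_max = 2

2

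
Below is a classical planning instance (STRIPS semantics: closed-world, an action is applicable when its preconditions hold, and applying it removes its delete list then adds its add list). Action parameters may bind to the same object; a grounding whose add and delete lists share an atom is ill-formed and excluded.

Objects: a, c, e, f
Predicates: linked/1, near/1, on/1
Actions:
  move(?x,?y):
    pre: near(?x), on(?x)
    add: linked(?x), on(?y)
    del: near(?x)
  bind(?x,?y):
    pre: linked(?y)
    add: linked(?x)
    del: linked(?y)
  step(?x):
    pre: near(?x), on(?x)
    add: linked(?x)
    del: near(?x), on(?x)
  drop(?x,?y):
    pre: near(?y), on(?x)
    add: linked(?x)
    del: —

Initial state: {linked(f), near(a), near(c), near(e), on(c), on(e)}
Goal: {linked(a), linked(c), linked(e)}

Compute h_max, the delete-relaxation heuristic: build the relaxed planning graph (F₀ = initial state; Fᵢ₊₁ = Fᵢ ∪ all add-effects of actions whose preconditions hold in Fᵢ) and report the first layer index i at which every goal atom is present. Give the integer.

1

F0 = init (6 atoms)
F1 = F0 ∪ {linked(a), linked(c), linked(e), on(a), on(f)}  (11 atoms)
goal ⊆ F1  ⇒  h_max = 1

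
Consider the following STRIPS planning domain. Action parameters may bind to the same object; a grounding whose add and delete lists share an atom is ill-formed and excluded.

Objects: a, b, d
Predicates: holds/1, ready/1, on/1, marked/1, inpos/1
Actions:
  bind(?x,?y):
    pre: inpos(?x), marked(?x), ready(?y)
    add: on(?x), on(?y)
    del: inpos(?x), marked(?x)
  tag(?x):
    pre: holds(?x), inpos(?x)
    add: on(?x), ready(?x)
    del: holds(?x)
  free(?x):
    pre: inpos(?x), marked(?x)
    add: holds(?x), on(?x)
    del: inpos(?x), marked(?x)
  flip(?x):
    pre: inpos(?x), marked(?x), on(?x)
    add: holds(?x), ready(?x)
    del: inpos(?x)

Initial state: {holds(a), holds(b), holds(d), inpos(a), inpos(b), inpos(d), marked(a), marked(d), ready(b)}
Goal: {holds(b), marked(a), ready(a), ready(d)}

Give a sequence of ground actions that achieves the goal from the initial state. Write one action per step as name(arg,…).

tag(a); tag(d)

1. tag(a)  →  {holds(b), holds(d), inpos(a), inpos(b), inpos(d), marked(a), marked(d), on(a), ready(a), ready(b)}
2. tag(d)  →  {holds(b), inpos(a), inpos(b), inpos(d), marked(a), marked(d), on(a), on(d), ready(a), ready(b), ready(d)}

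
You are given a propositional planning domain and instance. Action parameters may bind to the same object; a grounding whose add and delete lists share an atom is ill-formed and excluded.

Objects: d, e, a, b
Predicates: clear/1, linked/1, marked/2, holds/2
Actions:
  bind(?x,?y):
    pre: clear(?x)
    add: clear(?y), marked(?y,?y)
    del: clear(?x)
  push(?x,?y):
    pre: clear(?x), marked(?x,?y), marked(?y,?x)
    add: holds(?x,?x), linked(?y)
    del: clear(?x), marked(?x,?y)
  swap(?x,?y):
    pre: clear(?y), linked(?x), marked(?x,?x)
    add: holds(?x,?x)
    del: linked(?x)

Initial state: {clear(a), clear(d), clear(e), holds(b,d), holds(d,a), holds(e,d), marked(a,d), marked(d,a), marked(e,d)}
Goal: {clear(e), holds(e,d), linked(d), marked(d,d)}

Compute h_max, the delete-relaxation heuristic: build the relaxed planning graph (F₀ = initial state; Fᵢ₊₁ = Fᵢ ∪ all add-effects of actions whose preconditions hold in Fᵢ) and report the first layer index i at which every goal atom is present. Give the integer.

1

F0 = init (9 atoms)
F1 = F0 ∪ {clear(b), holds(a,a), holds(d,d), linked(a), linked(d), marked(a,a), marked(b,b), marked(d,d), marked(e,e)}  (18 atoms)
goal ⊆ F1  ⇒  h_max = 1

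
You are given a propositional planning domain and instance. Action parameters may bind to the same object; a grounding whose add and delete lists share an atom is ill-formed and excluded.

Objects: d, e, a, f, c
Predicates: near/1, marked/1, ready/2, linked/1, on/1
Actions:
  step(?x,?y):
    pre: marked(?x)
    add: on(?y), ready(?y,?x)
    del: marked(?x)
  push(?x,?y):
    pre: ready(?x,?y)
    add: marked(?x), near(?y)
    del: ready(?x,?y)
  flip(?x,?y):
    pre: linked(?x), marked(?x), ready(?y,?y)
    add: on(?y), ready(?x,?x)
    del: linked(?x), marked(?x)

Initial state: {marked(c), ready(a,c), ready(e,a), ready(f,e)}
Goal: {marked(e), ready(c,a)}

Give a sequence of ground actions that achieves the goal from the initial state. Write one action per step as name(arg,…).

1. push(e,a)  →  {marked(c), marked(e), near(a), ready(a,c), ready(f,e)}
2. push(a,c)  →  {marked(a), marked(c), marked(e), near(a), near(c), ready(f,e)}
3. step(a,c)  →  {marked(c), marked(e), near(a), near(c), on(c), ready(c,a), ready(f,e)}

push(e,a); push(a,c); step(a,c)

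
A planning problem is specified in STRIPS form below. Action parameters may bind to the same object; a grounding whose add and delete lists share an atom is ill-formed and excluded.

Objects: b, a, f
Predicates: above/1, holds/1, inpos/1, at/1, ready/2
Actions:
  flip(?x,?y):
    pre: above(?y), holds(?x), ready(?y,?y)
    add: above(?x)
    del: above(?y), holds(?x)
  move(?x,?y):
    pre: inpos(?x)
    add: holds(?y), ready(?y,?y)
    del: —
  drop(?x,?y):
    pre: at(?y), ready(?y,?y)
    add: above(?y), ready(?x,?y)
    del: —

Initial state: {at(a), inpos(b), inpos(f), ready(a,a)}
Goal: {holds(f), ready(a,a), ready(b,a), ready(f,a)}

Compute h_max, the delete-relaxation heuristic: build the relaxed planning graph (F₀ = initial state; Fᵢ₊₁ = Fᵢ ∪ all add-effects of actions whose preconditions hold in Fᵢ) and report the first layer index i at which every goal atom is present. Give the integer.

F0 = init (4 atoms)
F1 = F0 ∪ {above(a), holds(a), holds(b), holds(f), ready(b,a), ready(b,b), ready(f,a), ready(f,f)}  (12 atoms)
goal ⊆ F1  ⇒  h_max = 1

1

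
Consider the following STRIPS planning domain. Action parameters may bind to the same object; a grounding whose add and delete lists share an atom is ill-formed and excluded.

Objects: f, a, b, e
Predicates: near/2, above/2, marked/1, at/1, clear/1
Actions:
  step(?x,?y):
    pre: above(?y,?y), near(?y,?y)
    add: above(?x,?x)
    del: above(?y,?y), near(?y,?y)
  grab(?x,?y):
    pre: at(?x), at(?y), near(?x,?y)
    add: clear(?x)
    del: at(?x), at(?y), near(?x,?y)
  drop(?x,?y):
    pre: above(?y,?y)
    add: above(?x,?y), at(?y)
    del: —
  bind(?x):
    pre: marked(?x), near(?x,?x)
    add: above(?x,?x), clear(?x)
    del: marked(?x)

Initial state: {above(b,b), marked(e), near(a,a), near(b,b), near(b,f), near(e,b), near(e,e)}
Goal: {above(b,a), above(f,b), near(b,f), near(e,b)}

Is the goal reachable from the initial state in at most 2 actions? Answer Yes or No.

No

1. drop(f,b)  →  {above(b,b), above(f,b), at(b), marked(e), near(a,a), near(b,b), near(b,f), near(e,b), near(e,e)}
2. step(a,b)  →  {above(a,a), above(f,b), at(b), marked(e), near(a,a), near(b,f), near(e,b), near(e,e)}
3. drop(b,a)  →  {above(a,a), above(b,a), above(f,b), at(a), at(b), marked(e), near(a,a), near(b,f), near(e,b), near(e,e)}
optimal plan length = 3; 3 > 2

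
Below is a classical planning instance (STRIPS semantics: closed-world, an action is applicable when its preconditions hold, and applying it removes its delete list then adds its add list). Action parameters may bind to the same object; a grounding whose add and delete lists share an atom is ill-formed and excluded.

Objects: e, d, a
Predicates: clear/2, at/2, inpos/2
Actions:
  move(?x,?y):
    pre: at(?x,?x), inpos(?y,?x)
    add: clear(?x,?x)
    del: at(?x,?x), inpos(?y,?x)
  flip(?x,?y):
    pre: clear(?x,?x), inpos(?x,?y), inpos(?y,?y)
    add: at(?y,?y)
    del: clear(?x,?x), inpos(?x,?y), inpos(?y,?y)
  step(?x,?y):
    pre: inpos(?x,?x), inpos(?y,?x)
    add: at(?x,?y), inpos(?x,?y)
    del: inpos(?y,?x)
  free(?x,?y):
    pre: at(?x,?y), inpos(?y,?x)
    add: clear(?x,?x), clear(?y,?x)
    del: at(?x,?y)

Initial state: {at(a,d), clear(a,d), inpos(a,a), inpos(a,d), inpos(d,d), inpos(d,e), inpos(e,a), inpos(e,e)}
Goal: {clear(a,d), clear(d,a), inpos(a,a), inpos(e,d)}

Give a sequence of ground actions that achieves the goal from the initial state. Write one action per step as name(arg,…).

step(e,d); step(d,a); free(a,d)

1. step(e,d)  →  {at(a,d), at(e,d), clear(a,d), inpos(a,a), inpos(a,d), inpos(d,d), inpos(e,a), inpos(e,d), inpos(e,e)}
2. step(d,a)  →  {at(a,d), at(d,a), at(e,d), clear(a,d), inpos(a,a), inpos(d,a), inpos(d,d), inpos(e,a), inpos(e,d), inpos(e,e)}
3. free(a,d)  →  {at(d,a), at(e,d), clear(a,a), clear(a,d), clear(d,a), inpos(a,a), inpos(d,a), inpos(d,d), inpos(e,a), inpos(e,d), inpos(e,e)}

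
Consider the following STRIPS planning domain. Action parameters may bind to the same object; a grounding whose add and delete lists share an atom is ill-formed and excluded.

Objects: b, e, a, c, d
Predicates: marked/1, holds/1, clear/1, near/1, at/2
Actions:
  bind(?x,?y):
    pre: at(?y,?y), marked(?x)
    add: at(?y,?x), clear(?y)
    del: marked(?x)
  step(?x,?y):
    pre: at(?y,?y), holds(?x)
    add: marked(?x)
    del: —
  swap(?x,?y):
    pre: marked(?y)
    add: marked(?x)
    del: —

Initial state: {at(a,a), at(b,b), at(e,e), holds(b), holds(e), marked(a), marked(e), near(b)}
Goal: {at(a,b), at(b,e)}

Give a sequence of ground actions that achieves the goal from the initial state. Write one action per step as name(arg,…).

1. bind(e,b)  →  {at(a,a), at(b,b), at(b,e), at(e,e), clear(b), holds(b), holds(e), marked(a), near(b)}
2. step(b,b)  →  {at(a,a), at(b,b), at(b,e), at(e,e), clear(b), holds(b), holds(e), marked(a), marked(b), near(b)}
3. bind(b,a)  →  {at(a,a), at(a,b), at(b,b), at(b,e), at(e,e), clear(a), clear(b), holds(b), holds(e), marked(a), near(b)}

bind(e,b); step(b,b); bind(b,a)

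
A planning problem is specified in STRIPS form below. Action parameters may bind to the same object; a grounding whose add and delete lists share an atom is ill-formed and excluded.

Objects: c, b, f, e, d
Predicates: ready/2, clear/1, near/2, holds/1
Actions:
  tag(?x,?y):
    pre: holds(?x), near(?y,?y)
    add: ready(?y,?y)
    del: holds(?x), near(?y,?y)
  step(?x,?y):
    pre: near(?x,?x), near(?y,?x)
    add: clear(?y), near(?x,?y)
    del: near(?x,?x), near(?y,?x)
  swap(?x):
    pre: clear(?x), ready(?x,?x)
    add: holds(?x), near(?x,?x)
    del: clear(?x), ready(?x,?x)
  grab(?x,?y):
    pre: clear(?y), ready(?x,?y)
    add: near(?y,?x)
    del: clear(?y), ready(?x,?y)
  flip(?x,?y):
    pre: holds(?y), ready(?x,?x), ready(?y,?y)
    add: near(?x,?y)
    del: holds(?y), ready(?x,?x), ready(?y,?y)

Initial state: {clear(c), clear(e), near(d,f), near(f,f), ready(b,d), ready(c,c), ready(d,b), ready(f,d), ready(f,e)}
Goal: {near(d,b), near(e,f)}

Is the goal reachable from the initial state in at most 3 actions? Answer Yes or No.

1. step(f,d)  →  {clear(c), clear(d), clear(e), near(f,d), ready(b,d), ready(c,c), ready(d,b), ready(f,d), ready(f,e)}
2. grab(b,d)  →  {clear(c), clear(e), near(d,b), near(f,d), ready(c,c), ready(d,b), ready(f,d), ready(f,e)}
3. grab(f,e)  →  {clear(c), near(d,b), near(e,f), near(f,d), ready(c,c), ready(d,b), ready(f,d)}
optimal plan length = 3; 3 ≤ 3

Yes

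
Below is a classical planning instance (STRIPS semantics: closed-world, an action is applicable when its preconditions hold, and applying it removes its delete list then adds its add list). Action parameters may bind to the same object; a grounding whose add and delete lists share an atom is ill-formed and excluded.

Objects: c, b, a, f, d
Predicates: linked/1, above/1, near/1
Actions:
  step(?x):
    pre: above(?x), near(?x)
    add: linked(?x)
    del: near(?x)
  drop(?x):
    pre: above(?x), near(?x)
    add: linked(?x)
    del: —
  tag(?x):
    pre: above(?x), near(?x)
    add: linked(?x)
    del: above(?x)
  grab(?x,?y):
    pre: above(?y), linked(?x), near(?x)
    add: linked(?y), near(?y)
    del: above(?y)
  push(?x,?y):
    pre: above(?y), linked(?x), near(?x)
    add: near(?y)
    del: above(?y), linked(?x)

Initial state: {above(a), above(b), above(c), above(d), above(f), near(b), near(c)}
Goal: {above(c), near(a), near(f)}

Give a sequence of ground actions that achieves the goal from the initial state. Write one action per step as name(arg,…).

1. drop(c)  →  {above(a), above(b), above(c), above(d), above(f), linked(c), near(b), near(c)}
2. grab(c,a)  →  {above(b), above(c), above(d), above(f), linked(a), linked(c), near(a), near(b), near(c)}
3. grab(c,f)  →  {above(b), above(c), above(d), linked(a), linked(c), linked(f), near(a), near(b), near(c), near(f)}

drop(c); grab(c,a); grab(c,f)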